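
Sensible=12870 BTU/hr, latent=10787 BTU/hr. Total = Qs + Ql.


Qt = 12870 + 10787 = 23657 BTU/hr

23657 BTU/hr


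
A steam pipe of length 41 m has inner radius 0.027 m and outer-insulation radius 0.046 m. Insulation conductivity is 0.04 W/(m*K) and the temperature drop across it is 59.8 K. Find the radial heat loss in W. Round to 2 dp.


Q = 2*pi*0.04*41*59.8/ln(0.046/0.027) = 1156.53 W

1156.53 W


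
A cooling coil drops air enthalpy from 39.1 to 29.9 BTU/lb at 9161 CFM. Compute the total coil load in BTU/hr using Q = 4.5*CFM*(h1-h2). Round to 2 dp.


Q = 4.5 * 9161 * (39.1 - 29.9) = 379265.40 BTU/hr

379265.40 BTU/hr


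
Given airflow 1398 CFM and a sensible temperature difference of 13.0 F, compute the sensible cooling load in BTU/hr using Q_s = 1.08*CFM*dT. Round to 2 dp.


Q = 1.08 * 1398 * 13.0 = 19627.92 BTU/hr

19627.92 BTU/hr


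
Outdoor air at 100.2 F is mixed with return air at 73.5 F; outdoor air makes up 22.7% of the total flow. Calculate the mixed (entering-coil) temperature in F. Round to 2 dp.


T_mix = 73.5 + (22.7/100)*(100.2-73.5) = 79.56 F

79.56 F


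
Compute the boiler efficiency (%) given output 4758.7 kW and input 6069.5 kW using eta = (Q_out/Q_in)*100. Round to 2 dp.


eta = (4758.7/6069.5)*100 = 78.40 %

78.40 %


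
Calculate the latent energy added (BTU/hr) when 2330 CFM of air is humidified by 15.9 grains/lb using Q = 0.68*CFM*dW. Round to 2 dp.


Q = 0.68 * 2330 * 15.9 = 25191.96 BTU/hr

25191.96 BTU/hr


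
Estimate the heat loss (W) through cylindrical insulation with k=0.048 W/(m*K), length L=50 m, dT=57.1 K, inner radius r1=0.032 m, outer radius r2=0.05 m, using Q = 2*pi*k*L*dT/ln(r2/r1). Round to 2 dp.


Q = 2*pi*0.048*50*57.1/ln(0.05/0.032) = 1929.36 W

1929.36 W


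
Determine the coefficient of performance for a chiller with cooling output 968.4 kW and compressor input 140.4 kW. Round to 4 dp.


COP = 968.4 / 140.4 = 6.8974

6.8974


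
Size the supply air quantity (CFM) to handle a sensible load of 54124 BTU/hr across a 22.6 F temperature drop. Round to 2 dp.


CFM = 54124 / (1.08 * 22.6) = 2217.47

2217.47 CFM


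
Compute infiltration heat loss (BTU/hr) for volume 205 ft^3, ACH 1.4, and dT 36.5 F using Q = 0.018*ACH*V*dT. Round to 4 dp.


Q = 0.018 * 1.4 * 205 * 36.5 = 188.5590 BTU/hr

188.5590 BTU/hr


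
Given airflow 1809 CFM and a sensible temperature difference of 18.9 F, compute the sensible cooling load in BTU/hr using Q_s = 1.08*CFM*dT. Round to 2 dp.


Q = 1.08 * 1809 * 18.9 = 36925.31 BTU/hr

36925.31 BTU/hr


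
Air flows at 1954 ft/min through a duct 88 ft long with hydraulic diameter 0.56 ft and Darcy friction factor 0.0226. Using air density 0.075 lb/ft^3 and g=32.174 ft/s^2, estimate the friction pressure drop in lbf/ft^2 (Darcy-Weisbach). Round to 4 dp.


v_fps = 1954/60 = 32.5667 ft/s
dp = 0.0226*(88/0.56)*0.075*32.5667^2/(2*32.174) = 4.3901 lbf/ft^2

4.3901 lbf/ft^2


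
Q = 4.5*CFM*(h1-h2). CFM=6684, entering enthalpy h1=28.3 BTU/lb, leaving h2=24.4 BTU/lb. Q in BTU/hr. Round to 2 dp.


Q = 4.5 * 6684 * (28.3 - 24.4) = 117304.20 BTU/hr

117304.20 BTU/hr


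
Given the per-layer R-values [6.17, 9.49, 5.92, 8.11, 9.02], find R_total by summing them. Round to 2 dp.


R_total = 6.17 + 9.49 + 5.92 + 8.11 + 9.02 = 38.71

38.71


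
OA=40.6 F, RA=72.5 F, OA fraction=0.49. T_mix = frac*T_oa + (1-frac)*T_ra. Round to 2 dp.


T_mix = 0.49*40.6 + 0.51*72.5 = 56.87 F

56.87 F


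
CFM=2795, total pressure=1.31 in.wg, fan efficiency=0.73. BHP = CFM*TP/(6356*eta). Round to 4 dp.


BHP = 2795 * 1.31 / (6356 * 0.73) = 0.7891 hp

0.7891 hp


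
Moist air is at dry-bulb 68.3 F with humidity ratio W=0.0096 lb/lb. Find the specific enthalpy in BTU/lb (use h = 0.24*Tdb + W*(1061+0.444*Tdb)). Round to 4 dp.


h = 0.24*68.3 + 0.0096*(1061+0.444*68.3) = 26.8687 BTU/lb

26.8687 BTU/lb


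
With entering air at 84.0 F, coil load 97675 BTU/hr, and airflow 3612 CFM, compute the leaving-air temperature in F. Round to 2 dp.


dT = 97675/(1.08*3612) = 25.0387
T_leave = 84.0 - 25.0387 = 58.96 F

58.96 F


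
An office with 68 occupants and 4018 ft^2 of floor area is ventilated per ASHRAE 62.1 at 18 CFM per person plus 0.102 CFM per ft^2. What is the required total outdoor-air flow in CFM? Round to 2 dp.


Total = 68*18 + 4018*0.102 = 1633.84 CFM

1633.84 CFM


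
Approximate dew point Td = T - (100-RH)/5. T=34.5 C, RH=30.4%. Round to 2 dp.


Td = 34.5 - (100-30.4)/5 = 20.58 C

20.58 C


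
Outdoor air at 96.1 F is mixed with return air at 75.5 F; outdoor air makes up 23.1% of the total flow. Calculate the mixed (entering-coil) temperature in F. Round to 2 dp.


T_mix = 75.5 + (23.1/100)*(96.1-75.5) = 80.26 F

80.26 F


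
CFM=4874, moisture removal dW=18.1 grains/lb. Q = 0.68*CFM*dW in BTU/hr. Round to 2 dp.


Q = 0.68 * 4874 * 18.1 = 59989.19 BTU/hr

59989.19 BTU/hr


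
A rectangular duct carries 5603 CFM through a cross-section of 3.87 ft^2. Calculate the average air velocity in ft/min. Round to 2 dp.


V = 5603 / 3.87 = 1447.80 ft/min

1447.80 ft/min


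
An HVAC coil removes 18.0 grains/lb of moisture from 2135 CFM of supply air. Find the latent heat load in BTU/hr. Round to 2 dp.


Q = 0.68 * 2135 * 18.0 = 26132.40 BTU/hr

26132.40 BTU/hr


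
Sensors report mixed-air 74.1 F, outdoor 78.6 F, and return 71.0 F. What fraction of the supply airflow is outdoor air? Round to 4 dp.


frac = (74.1 - 71.0) / (78.6 - 71.0) = 0.4079

0.4079


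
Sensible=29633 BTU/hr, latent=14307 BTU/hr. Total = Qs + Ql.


Qt = 29633 + 14307 = 43940 BTU/hr

43940 BTU/hr


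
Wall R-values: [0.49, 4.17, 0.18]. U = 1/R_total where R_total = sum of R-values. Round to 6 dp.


R_total = 0.49 + 4.17 + 0.18 = 4.84
U = 1/4.84 = 0.206612

0.206612


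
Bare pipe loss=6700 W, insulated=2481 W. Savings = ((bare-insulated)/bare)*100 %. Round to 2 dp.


Savings = ((6700-2481)/6700)*100 = 62.97 %

62.97 %


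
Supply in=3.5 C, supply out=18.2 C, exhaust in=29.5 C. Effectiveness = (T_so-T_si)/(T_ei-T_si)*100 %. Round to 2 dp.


eff = (18.2-3.5)/(29.5-3.5)*100 = 56.54 %

56.54 %


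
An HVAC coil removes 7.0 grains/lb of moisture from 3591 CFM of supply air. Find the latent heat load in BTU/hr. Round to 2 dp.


Q = 0.68 * 3591 * 7.0 = 17093.16 BTU/hr

17093.16 BTU/hr


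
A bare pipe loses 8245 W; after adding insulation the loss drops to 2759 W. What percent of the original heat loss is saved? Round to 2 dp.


Savings = ((8245-2759)/8245)*100 = 66.54 %

66.54 %


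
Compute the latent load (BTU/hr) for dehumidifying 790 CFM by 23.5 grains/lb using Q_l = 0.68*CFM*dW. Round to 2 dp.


Q = 0.68 * 790 * 23.5 = 12624.20 BTU/hr

12624.20 BTU/hr


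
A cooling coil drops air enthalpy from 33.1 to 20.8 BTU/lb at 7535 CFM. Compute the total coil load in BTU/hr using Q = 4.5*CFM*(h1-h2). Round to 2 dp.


Q = 4.5 * 7535 * (33.1 - 20.8) = 417062.25 BTU/hr

417062.25 BTU/hr


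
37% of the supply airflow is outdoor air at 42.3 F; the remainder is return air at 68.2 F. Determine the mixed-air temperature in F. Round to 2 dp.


T_mix = 0.37*42.3 + 0.63*68.2 = 58.62 F

58.62 F


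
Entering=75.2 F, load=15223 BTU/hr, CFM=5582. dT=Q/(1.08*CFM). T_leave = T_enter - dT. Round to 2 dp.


dT = 15223/(1.08*5582) = 2.5251
T_leave = 75.2 - 2.5251 = 72.67 F

72.67 F


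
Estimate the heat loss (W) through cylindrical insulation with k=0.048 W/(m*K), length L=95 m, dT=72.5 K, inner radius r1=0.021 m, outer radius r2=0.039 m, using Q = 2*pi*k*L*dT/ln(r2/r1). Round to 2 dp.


Q = 2*pi*0.048*95*72.5/ln(0.039/0.021) = 3355.56 W

3355.56 W


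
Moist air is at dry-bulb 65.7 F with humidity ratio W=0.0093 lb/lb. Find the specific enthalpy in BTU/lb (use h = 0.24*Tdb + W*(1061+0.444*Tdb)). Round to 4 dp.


h = 0.24*65.7 + 0.0093*(1061+0.444*65.7) = 25.9066 BTU/lb

25.9066 BTU/lb


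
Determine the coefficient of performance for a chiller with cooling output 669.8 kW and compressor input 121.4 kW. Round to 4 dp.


COP = 669.8 / 121.4 = 5.5173

5.5173


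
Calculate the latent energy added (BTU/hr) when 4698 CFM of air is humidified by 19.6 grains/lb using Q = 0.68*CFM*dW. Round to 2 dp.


Q = 0.68 * 4698 * 19.6 = 62614.94 BTU/hr

62614.94 BTU/hr


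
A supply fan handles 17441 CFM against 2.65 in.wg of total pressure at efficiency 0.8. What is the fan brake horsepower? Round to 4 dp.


BHP = 17441 * 2.65 / (6356 * 0.8) = 9.0896 hp

9.0896 hp


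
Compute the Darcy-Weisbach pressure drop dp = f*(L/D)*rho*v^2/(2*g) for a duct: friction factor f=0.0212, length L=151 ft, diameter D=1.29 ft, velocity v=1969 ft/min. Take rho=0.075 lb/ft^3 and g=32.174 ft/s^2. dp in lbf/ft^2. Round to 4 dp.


v_fps = 1969/60 = 32.8167 ft/s
dp = 0.0212*(151/1.29)*0.075*32.8167^2/(2*32.174) = 3.1149 lbf/ft^2

3.1149 lbf/ft^2


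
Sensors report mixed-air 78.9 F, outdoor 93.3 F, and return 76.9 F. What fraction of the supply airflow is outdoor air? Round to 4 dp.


frac = (78.9 - 76.9) / (93.3 - 76.9) = 0.1220

0.1220


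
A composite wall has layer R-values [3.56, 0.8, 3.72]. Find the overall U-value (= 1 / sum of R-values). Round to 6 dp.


R_total = 3.56 + 0.8 + 3.72 = 8.08
U = 1/8.08 = 0.123762

0.123762


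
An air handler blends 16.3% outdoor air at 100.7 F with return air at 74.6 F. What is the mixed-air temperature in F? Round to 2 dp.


T_mix = 74.6 + (16.3/100)*(100.7-74.6) = 78.85 F

78.85 F


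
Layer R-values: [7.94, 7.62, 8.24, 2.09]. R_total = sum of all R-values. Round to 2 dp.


R_total = 7.94 + 7.62 + 8.24 + 2.09 = 25.89

25.89


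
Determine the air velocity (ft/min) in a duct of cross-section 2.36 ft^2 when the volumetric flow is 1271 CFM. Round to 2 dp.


V = 1271 / 2.36 = 538.56 ft/min

538.56 ft/min


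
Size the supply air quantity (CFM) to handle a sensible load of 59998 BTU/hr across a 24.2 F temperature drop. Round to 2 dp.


CFM = 59998 / (1.08 * 24.2) = 2295.61

2295.61 CFM


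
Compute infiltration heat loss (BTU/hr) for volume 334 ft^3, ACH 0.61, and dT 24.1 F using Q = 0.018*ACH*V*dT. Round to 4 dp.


Q = 0.018 * 0.61 * 334 * 24.1 = 88.3824 BTU/hr

88.3824 BTU/hr


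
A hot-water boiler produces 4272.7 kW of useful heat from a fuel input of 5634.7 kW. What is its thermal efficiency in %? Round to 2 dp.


eta = (4272.7/5634.7)*100 = 75.83 %

75.83 %


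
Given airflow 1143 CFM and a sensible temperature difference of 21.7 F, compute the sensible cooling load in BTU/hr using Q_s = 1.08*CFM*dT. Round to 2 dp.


Q = 1.08 * 1143 * 21.7 = 26787.35 BTU/hr

26787.35 BTU/hr


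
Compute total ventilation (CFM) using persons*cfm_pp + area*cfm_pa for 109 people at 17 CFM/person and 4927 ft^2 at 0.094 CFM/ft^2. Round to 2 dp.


Total = 109*17 + 4927*0.094 = 2316.14 CFM

2316.14 CFM


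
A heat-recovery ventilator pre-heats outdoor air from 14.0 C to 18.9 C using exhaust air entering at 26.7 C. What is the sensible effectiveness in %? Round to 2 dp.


eff = (18.9-14.0)/(26.7-14.0)*100 = 38.58 %

38.58 %


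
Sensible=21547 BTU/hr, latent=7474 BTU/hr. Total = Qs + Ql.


Qt = 21547 + 7474 = 29021 BTU/hr

29021 BTU/hr


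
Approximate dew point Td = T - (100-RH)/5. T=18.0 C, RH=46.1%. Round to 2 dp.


Td = 18.0 - (100-46.1)/5 = 7.22 C

7.22 C


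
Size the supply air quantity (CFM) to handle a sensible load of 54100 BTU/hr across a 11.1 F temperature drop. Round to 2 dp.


CFM = 54100 / (1.08 * 11.1) = 4512.85

4512.85 CFM


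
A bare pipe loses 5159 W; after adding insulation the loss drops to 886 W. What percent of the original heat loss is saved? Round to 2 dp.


Savings = ((5159-886)/5159)*100 = 82.83 %

82.83 %


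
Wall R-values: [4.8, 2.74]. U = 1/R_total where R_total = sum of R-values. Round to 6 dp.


R_total = 4.8 + 2.74 = 7.54
U = 1/7.54 = 0.132626

0.132626


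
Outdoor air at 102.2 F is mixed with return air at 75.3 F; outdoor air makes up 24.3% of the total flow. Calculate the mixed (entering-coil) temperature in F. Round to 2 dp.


T_mix = 75.3 + (24.3/100)*(102.2-75.3) = 81.84 F

81.84 F


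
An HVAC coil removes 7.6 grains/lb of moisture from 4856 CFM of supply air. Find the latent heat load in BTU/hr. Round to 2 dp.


Q = 0.68 * 4856 * 7.6 = 25095.81 BTU/hr

25095.81 BTU/hr


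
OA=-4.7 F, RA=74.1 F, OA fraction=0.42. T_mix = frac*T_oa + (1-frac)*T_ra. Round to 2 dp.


T_mix = 0.42*(-4.7) + 0.58*74.1 = 41.00 F

41.00 F


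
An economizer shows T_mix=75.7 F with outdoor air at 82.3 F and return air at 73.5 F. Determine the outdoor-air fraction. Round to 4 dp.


frac = (75.7 - 73.5) / (82.3 - 73.5) = 0.2500

0.2500


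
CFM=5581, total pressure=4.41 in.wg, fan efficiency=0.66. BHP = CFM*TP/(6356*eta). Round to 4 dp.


BHP = 5581 * 4.41 / (6356 * 0.66) = 5.8671 hp

5.8671 hp


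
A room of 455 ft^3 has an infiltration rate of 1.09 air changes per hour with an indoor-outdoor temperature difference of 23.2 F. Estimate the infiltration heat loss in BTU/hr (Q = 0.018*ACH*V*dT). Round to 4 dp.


Q = 0.018 * 1.09 * 455 * 23.2 = 207.1087 BTU/hr

207.1087 BTU/hr


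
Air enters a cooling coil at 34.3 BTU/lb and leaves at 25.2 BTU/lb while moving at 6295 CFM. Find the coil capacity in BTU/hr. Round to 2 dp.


Q = 4.5 * 6295 * (34.3 - 25.2) = 257780.25 BTU/hr

257780.25 BTU/hr


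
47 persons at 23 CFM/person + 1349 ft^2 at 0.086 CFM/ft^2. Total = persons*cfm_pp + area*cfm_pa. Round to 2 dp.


Total = 47*23 + 1349*0.086 = 1197.01 CFM

1197.01 CFM


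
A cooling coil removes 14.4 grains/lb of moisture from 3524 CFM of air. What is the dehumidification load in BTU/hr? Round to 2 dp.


Q = 0.68 * 3524 * 14.4 = 34507.01 BTU/hr

34507.01 BTU/hr


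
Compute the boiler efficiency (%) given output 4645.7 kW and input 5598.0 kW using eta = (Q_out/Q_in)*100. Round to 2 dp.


eta = (4645.7/5598.0)*100 = 82.99 %

82.99 %


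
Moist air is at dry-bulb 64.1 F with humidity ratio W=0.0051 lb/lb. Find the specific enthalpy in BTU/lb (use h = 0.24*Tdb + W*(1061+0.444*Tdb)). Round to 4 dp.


h = 0.24*64.1 + 0.0051*(1061+0.444*64.1) = 20.9402 BTU/lb

20.9402 BTU/lb


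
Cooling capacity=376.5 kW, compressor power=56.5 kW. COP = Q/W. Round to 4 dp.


COP = 376.5 / 56.5 = 6.6637

6.6637


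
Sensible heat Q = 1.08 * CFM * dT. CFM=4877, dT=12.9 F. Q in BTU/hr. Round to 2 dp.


Q = 1.08 * 4877 * 12.9 = 67946.36 BTU/hr

67946.36 BTU/hr


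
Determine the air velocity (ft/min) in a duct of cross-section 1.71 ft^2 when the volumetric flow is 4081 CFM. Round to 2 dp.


V = 4081 / 1.71 = 2386.55 ft/min

2386.55 ft/min


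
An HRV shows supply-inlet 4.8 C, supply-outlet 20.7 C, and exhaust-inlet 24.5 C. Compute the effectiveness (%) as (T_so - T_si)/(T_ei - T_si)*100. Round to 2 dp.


eff = (20.7-4.8)/(24.5-4.8)*100 = 80.71 %

80.71 %


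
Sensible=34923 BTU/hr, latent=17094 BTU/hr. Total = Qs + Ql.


Qt = 34923 + 17094 = 52017 BTU/hr

52017 BTU/hr


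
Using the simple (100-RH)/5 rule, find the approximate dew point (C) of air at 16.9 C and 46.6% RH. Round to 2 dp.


Td = 16.9 - (100-46.6)/5 = 6.22 C

6.22 C


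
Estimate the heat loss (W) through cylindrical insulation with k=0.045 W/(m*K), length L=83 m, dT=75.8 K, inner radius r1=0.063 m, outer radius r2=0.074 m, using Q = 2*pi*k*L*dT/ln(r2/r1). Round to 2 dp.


Q = 2*pi*0.045*83*75.8/ln(0.074/0.063) = 11053.55 W

11053.55 W


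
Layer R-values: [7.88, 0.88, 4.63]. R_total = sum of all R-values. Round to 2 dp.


R_total = 7.88 + 0.88 + 4.63 = 13.39

13.39


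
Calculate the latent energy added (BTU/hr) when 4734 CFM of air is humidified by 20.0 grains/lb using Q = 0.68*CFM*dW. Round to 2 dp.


Q = 0.68 * 4734 * 20.0 = 64382.40 BTU/hr

64382.40 BTU/hr


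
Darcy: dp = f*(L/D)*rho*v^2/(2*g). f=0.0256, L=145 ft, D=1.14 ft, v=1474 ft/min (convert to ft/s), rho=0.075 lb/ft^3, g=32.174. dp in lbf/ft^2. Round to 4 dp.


v_fps = 1474/60 = 24.5667 ft/s
dp = 0.0256*(145/1.14)*0.075*24.5667^2/(2*32.174) = 2.2905 lbf/ft^2

2.2905 lbf/ft^2


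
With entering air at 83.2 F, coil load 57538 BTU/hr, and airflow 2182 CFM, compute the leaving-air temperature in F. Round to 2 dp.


dT = 57538/(1.08*2182) = 24.4161
T_leave = 83.2 - 24.4161 = 58.78 F

58.78 F


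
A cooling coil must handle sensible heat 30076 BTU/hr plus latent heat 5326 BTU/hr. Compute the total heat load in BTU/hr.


Qt = 30076 + 5326 = 35402 BTU/hr

35402 BTU/hr


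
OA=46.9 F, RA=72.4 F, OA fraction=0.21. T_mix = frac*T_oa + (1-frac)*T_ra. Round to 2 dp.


T_mix = 0.21*46.9 + 0.79*72.4 = 67.05 F

67.05 F


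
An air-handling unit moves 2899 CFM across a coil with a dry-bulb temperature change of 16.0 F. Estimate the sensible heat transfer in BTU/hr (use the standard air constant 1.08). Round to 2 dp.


Q = 1.08 * 2899 * 16.0 = 50094.72 BTU/hr

50094.72 BTU/hr


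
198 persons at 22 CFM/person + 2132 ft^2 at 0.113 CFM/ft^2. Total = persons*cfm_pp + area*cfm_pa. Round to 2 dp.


Total = 198*22 + 2132*0.113 = 4596.92 CFM

4596.92 CFM


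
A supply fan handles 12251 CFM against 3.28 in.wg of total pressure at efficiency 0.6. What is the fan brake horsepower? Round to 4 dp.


BHP = 12251 * 3.28 / (6356 * 0.6) = 10.5368 hp

10.5368 hp


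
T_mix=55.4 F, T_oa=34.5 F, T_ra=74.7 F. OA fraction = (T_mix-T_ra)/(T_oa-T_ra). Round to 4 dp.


frac = (55.4 - 74.7) / (34.5 - 74.7) = 0.4801

0.4801


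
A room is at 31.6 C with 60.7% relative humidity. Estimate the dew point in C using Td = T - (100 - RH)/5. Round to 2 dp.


Td = 31.6 - (100-60.7)/5 = 23.74 C

23.74 C


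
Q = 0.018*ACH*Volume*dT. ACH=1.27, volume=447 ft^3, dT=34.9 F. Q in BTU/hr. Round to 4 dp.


Q = 0.018 * 1.27 * 447 * 34.9 = 356.6229 BTU/hr

356.6229 BTU/hr


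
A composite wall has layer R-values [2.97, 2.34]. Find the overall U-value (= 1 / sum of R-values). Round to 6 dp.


R_total = 2.97 + 2.34 = 5.31
U = 1/5.31 = 0.188324

0.188324


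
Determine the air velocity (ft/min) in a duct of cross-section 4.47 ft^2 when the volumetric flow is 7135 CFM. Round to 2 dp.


V = 7135 / 4.47 = 1596.20 ft/min

1596.20 ft/min


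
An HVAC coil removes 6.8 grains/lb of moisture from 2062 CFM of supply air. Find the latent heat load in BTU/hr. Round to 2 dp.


Q = 0.68 * 2062 * 6.8 = 9534.69 BTU/hr

9534.69 BTU/hr


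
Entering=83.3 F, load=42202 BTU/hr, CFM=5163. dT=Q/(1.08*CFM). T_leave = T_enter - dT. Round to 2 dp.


dT = 42202/(1.08*5163) = 7.5685
T_leave = 83.3 - 7.5685 = 75.73 F

75.73 F


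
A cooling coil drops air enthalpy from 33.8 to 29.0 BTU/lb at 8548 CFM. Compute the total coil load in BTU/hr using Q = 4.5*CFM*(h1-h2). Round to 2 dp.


Q = 4.5 * 8548 * (33.8 - 29.0) = 184636.80 BTU/hr

184636.80 BTU/hr


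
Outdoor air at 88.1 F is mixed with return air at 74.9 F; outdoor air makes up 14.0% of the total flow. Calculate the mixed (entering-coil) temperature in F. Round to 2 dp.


T_mix = 74.9 + (14.0/100)*(88.1-74.9) = 76.75 F

76.75 F


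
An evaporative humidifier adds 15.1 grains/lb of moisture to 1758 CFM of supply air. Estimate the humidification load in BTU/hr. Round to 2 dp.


Q = 0.68 * 1758 * 15.1 = 18051.14 BTU/hr

18051.14 BTU/hr


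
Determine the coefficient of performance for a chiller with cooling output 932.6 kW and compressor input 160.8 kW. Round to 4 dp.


COP = 932.6 / 160.8 = 5.7998

5.7998


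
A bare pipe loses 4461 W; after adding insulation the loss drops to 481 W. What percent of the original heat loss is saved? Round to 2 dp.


Savings = ((4461-481)/4461)*100 = 89.22 %

89.22 %


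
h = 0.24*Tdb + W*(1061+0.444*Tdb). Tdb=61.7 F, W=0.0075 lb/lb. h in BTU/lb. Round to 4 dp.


h = 0.24*61.7 + 0.0075*(1061+0.444*61.7) = 22.9710 BTU/lb

22.9710 BTU/lb


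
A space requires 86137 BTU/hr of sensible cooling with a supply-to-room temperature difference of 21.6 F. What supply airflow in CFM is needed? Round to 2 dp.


CFM = 86137 / (1.08 * 21.6) = 3692.43

3692.43 CFM


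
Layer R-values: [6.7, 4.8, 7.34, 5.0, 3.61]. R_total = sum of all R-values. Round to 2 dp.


R_total = 6.7 + 4.8 + 7.34 + 5.0 + 3.61 = 27.45

27.45


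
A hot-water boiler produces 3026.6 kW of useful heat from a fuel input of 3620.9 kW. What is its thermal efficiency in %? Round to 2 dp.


eta = (3026.6/3620.9)*100 = 83.59 %

83.59 %


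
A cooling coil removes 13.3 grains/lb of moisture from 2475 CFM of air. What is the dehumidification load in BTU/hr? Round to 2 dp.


Q = 0.68 * 2475 * 13.3 = 22383.90 BTU/hr

22383.90 BTU/hr


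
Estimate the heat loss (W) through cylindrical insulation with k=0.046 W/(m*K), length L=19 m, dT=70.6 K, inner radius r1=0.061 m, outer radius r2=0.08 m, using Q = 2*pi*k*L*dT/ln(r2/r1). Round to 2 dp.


Q = 2*pi*0.046*19*70.6/ln(0.08/0.061) = 1429.82 W

1429.82 W


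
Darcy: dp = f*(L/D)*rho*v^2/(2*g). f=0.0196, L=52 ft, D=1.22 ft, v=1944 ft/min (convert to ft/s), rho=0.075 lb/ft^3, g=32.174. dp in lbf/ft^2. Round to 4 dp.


v_fps = 1944/60 = 32.4 ft/s
dp = 0.0196*(52/1.22)*0.075*32.4^2/(2*32.174) = 1.0222 lbf/ft^2

1.0222 lbf/ft^2


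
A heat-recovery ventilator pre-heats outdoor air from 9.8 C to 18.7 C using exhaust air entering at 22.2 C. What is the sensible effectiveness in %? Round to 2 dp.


eff = (18.7-9.8)/(22.2-9.8)*100 = 71.77 %

71.77 %


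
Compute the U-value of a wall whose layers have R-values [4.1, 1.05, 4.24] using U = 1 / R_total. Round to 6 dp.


R_total = 4.1 + 1.05 + 4.24 = 9.39
U = 1/9.39 = 0.106496

0.106496


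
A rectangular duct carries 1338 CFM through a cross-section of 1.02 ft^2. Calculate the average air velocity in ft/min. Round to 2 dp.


V = 1338 / 1.02 = 1311.76 ft/min

1311.76 ft/min


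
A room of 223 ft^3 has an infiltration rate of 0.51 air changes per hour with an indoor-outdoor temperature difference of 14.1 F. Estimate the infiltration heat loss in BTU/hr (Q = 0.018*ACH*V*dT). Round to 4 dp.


Q = 0.018 * 0.51 * 223 * 14.1 = 28.8647 BTU/hr

28.8647 BTU/hr


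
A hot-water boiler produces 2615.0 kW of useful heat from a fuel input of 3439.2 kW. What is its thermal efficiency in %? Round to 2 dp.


eta = (2615.0/3439.2)*100 = 76.04 %

76.04 %


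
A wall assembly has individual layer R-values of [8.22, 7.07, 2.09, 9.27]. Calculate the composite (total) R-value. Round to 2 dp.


R_total = 8.22 + 7.07 + 2.09 + 9.27 = 26.65

26.65


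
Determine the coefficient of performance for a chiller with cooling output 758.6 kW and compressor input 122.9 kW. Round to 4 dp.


COP = 758.6 / 122.9 = 6.1725

6.1725


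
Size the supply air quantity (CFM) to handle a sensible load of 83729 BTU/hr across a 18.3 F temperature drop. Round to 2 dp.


CFM = 83729 / (1.08 * 18.3) = 4236.44

4236.44 CFM


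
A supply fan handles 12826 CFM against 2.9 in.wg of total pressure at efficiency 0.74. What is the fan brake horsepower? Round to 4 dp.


BHP = 12826 * 2.9 / (6356 * 0.74) = 7.9081 hp

7.9081 hp


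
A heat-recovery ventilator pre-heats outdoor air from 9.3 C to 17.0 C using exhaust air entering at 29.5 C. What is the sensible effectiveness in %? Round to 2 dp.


eff = (17.0-9.3)/(29.5-9.3)*100 = 38.12 %

38.12 %


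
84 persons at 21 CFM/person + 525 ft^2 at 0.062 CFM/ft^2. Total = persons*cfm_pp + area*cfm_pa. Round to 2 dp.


Total = 84*21 + 525*0.062 = 1796.55 CFM

1796.55 CFM


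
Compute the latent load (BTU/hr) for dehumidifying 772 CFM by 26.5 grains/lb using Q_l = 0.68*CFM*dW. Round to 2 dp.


Q = 0.68 * 772 * 26.5 = 13911.44 BTU/hr

13911.44 BTU/hr


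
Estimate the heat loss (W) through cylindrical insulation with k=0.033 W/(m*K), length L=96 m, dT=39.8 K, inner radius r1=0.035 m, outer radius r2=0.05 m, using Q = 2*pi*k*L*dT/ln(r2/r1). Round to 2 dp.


Q = 2*pi*0.033*96*39.8/ln(0.05/0.035) = 2221.14 W

2221.14 W


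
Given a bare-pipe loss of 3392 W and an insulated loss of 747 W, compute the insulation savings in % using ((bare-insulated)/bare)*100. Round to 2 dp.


Savings = ((3392-747)/3392)*100 = 77.98 %

77.98 %


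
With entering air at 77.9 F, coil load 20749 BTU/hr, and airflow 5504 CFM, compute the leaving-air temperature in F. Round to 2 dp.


dT = 20749/(1.08*5504) = 3.4906
T_leave = 77.9 - 3.4906 = 74.41 F

74.41 F


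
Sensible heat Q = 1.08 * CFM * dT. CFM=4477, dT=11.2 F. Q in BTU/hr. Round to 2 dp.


Q = 1.08 * 4477 * 11.2 = 54153.79 BTU/hr

54153.79 BTU/hr


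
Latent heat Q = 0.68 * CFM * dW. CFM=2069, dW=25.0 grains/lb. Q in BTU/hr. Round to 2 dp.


Q = 0.68 * 2069 * 25.0 = 35173.00 BTU/hr

35173.00 BTU/hr


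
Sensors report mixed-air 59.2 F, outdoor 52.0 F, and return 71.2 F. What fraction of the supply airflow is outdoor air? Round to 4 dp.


frac = (59.2 - 71.2) / (52.0 - 71.2) = 0.6250

0.6250


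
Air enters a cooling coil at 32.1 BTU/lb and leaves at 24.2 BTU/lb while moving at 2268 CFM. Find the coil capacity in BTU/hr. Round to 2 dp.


Q = 4.5 * 2268 * (32.1 - 24.2) = 80627.40 BTU/hr

80627.40 BTU/hr


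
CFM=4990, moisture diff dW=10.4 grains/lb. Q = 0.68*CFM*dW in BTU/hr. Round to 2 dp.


Q = 0.68 * 4990 * 10.4 = 35289.28 BTU/hr

35289.28 BTU/hr


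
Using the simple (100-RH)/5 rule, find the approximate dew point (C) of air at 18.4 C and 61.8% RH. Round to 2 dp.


Td = 18.4 - (100-61.8)/5 = 10.76 C

10.76 C


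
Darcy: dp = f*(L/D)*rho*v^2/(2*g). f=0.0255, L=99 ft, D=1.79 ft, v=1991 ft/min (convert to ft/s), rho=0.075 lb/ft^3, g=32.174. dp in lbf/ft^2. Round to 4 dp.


v_fps = 1991/60 = 33.1833 ft/s
dp = 0.0255*(99/1.79)*0.075*33.1833^2/(2*32.174) = 1.8100 lbf/ft^2

1.8100 lbf/ft^2


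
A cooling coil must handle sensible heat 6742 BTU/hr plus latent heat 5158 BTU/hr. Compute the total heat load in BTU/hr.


Qt = 6742 + 5158 = 11900 BTU/hr

11900 BTU/hr


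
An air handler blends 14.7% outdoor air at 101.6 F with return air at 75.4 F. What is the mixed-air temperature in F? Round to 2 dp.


T_mix = 75.4 + (14.7/100)*(101.6-75.4) = 79.25 F

79.25 F


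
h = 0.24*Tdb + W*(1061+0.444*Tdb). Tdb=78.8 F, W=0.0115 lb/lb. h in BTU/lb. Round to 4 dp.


h = 0.24*78.8 + 0.0115*(1061+0.444*78.8) = 31.5159 BTU/lb

31.5159 BTU/lb


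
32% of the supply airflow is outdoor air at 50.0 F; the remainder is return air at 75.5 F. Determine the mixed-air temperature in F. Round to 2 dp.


T_mix = 0.32*50.0 + 0.68*75.5 = 67.34 F

67.34 F


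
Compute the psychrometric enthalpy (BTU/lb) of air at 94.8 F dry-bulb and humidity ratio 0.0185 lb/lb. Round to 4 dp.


h = 0.24*94.8 + 0.0185*(1061+0.444*94.8) = 43.1592 BTU/lb

43.1592 BTU/lb


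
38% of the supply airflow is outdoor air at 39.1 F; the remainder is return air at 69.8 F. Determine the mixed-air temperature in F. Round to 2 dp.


T_mix = 0.38*39.1 + 0.62*69.8 = 58.13 F

58.13 F


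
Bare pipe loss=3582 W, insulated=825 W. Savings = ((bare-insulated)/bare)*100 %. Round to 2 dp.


Savings = ((3582-825)/3582)*100 = 76.97 %

76.97 %


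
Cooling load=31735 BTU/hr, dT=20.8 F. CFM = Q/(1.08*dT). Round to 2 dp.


CFM = 31735 / (1.08 * 20.8) = 1412.70

1412.70 CFM


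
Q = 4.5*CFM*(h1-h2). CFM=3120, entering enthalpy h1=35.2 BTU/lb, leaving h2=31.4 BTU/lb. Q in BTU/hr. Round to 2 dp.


Q = 4.5 * 3120 * (35.2 - 31.4) = 53352.00 BTU/hr

53352.00 BTU/hr


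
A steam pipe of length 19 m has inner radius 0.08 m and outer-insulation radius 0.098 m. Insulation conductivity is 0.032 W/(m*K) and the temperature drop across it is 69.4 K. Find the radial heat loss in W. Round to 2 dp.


Q = 2*pi*0.032*19*69.4/ln(0.098/0.08) = 1306.39 W

1306.39 W


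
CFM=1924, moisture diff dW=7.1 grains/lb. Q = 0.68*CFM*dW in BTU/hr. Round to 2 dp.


Q = 0.68 * 1924 * 7.1 = 9289.07 BTU/hr

9289.07 BTU/hr


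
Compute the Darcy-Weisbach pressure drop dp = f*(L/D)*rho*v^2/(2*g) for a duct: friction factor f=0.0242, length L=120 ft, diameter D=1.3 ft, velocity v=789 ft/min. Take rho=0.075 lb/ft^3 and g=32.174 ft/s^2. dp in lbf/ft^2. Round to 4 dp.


v_fps = 789/60 = 13.15 ft/s
dp = 0.0242*(120/1.3)*0.075*13.15^2/(2*32.174) = 0.4502 lbf/ft^2

0.4502 lbf/ft^2


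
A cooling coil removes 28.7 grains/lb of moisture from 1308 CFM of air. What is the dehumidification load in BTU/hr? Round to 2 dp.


Q = 0.68 * 1308 * 28.7 = 25526.93 BTU/hr

25526.93 BTU/hr


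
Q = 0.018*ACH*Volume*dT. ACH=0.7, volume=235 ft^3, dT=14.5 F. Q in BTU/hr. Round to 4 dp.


Q = 0.018 * 0.7 * 235 * 14.5 = 42.9345 BTU/hr

42.9345 BTU/hr


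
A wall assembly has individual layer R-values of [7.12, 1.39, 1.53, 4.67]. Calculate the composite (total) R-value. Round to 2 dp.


R_total = 7.12 + 1.39 + 1.53 + 4.67 = 14.71

14.71


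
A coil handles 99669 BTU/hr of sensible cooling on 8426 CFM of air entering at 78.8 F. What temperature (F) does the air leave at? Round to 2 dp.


dT = 99669/(1.08*8426) = 10.9525
T_leave = 78.8 - 10.9525 = 67.85 F

67.85 F


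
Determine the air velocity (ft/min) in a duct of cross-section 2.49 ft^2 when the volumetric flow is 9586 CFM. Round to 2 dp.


V = 9586 / 2.49 = 3849.80 ft/min

3849.80 ft/min


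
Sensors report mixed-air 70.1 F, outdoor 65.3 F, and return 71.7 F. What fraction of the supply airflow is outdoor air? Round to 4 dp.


frac = (70.1 - 71.7) / (65.3 - 71.7) = 0.2500

0.2500


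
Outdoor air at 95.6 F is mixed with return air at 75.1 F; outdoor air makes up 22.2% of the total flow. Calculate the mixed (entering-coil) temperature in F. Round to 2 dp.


T_mix = 75.1 + (22.2/100)*(95.6-75.1) = 79.65 F

79.65 F


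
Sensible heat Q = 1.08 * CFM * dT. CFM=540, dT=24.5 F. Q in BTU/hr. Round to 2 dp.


Q = 1.08 * 540 * 24.5 = 14288.40 BTU/hr

14288.40 BTU/hr


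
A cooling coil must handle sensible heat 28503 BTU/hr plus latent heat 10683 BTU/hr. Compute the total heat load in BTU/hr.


Qt = 28503 + 10683 = 39186 BTU/hr

39186 BTU/hr


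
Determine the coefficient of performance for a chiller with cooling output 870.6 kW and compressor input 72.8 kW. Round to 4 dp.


COP = 870.6 / 72.8 = 11.9588

11.9588


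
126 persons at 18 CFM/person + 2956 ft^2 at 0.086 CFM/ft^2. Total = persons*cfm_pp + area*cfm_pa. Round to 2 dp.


Total = 126*18 + 2956*0.086 = 2522.22 CFM

2522.22 CFM


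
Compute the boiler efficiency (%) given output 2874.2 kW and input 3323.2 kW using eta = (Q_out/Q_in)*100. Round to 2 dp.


eta = (2874.2/3323.2)*100 = 86.49 %

86.49 %


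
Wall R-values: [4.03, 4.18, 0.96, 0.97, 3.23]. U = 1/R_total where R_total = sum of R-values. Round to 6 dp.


R_total = 4.03 + 4.18 + 0.96 + 0.97 + 3.23 = 13.37
U = 1/13.37 = 0.074794

0.074794


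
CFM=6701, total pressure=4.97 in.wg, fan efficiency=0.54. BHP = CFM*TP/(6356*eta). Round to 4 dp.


BHP = 6701 * 4.97 / (6356 * 0.54) = 9.7033 hp

9.7033 hp


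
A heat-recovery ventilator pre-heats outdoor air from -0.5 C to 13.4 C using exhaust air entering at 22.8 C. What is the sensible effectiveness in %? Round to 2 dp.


eff = (13.4-(-0.5))/(22.8-(-0.5))*100 = 59.66 %

59.66 %


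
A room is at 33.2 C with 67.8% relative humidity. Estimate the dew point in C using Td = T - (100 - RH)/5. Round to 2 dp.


Td = 33.2 - (100-67.8)/5 = 26.76 C

26.76 C


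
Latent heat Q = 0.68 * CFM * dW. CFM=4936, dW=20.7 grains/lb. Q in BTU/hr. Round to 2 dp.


Q = 0.68 * 4936 * 20.7 = 69479.14 BTU/hr

69479.14 BTU/hr


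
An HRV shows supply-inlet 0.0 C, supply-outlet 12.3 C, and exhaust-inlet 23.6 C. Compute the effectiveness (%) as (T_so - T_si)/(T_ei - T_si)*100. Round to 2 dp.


eff = (12.3-0.0)/(23.6-0.0)*100 = 52.12 %

52.12 %


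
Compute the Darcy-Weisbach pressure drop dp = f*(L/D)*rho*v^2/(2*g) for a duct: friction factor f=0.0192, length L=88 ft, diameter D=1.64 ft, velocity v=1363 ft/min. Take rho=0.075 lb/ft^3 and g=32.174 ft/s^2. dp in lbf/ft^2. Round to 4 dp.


v_fps = 1363/60 = 22.7167 ft/s
dp = 0.0192*(88/1.64)*0.075*22.7167^2/(2*32.174) = 0.6197 lbf/ft^2

0.6197 lbf/ft^2


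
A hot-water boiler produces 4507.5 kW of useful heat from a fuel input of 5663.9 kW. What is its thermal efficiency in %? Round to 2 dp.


eta = (4507.5/5663.9)*100 = 79.58 %

79.58 %


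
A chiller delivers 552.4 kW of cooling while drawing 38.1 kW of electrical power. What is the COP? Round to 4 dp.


COP = 552.4 / 38.1 = 14.4987

14.4987


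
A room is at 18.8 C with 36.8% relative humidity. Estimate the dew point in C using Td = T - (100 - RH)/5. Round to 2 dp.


Td = 18.8 - (100-36.8)/5 = 6.16 C

6.16 C


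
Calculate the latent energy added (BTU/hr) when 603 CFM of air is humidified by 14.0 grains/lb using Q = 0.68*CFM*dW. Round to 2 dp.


Q = 0.68 * 603 * 14.0 = 5740.56 BTU/hr

5740.56 BTU/hr


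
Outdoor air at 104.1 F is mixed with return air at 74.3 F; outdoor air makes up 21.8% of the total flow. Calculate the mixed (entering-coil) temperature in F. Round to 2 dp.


T_mix = 74.3 + (21.8/100)*(104.1-74.3) = 80.80 F

80.80 F


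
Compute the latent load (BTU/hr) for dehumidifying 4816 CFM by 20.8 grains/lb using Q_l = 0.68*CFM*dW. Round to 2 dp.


Q = 0.68 * 4816 * 20.8 = 68117.50 BTU/hr

68117.50 BTU/hr


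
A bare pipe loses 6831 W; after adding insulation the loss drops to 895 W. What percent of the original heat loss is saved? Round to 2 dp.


Savings = ((6831-895)/6831)*100 = 86.90 %

86.90 %


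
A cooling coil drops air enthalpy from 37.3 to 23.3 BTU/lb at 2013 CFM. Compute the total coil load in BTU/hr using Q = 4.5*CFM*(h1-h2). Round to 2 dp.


Q = 4.5 * 2013 * (37.3 - 23.3) = 126819.00 BTU/hr

126819.00 BTU/hr


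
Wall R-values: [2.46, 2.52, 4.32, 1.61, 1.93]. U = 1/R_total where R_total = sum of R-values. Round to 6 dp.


R_total = 2.46 + 2.52 + 4.32 + 1.61 + 1.93 = 12.84
U = 1/12.84 = 0.077882

0.077882


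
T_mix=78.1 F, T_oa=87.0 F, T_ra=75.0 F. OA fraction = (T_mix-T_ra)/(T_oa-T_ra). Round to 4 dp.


frac = (78.1 - 75.0) / (87.0 - 75.0) = 0.2583

0.2583


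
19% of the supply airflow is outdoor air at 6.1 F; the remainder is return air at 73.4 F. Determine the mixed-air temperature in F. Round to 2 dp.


T_mix = 0.19*6.1 + 0.81*73.4 = 60.61 F

60.61 F


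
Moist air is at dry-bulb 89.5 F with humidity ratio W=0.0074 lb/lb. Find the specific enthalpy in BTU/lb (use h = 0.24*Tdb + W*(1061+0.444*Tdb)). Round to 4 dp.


h = 0.24*89.5 + 0.0074*(1061+0.444*89.5) = 29.6255 BTU/lb

29.6255 BTU/lb


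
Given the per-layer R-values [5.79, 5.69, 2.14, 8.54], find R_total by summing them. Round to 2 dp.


R_total = 5.79 + 5.69 + 2.14 + 8.54 = 22.16

22.16


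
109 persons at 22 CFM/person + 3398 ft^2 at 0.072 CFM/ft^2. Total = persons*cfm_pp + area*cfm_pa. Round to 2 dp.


Total = 109*22 + 3398*0.072 = 2642.66 CFM

2642.66 CFM


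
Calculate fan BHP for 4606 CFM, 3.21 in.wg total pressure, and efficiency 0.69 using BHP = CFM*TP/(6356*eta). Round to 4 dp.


BHP = 4606 * 3.21 / (6356 * 0.69) = 3.3713 hp

3.3713 hp


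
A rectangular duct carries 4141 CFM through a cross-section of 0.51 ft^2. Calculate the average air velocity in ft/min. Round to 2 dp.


V = 4141 / 0.51 = 8119.61 ft/min

8119.61 ft/min


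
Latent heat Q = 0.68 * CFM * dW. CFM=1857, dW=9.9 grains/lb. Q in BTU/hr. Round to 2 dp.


Q = 0.68 * 1857 * 9.9 = 12501.32 BTU/hr

12501.32 BTU/hr


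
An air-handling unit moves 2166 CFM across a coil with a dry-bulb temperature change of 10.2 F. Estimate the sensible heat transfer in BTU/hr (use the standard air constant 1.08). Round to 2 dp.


Q = 1.08 * 2166 * 10.2 = 23860.66 BTU/hr

23860.66 BTU/hr


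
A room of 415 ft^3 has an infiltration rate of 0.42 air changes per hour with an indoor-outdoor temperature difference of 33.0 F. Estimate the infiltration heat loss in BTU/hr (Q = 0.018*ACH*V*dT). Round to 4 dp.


Q = 0.018 * 0.42 * 415 * 33.0 = 103.5342 BTU/hr

103.5342 BTU/hr


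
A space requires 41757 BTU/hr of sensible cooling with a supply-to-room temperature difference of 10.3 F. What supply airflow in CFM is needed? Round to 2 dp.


CFM = 41757 / (1.08 * 10.3) = 3753.78

3753.78 CFM


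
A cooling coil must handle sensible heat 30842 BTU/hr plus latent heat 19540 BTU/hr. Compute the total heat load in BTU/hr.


Qt = 30842 + 19540 = 50382 BTU/hr

50382 BTU/hr


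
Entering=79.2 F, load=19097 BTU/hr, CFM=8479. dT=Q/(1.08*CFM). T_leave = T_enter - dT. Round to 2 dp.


dT = 19097/(1.08*8479) = 2.0854
T_leave = 79.2 - 2.0854 = 77.11 F

77.11 F


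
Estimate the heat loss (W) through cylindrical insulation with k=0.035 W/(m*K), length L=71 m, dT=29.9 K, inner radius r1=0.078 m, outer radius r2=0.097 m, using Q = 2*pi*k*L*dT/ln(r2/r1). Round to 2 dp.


Q = 2*pi*0.035*71*29.9/ln(0.097/0.078) = 2141.49 W

2141.49 W


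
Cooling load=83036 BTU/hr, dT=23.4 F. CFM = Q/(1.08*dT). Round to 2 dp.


CFM = 83036 / (1.08 * 23.4) = 3285.69

3285.69 CFM


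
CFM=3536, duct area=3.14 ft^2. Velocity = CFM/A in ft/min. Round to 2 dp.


V = 3536 / 3.14 = 1126.11 ft/min

1126.11 ft/min


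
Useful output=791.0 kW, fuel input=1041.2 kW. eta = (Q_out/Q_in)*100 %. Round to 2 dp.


eta = (791.0/1041.2)*100 = 75.97 %

75.97 %


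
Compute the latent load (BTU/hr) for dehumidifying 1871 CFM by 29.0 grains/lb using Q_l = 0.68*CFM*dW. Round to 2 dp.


Q = 0.68 * 1871 * 29.0 = 36896.12 BTU/hr

36896.12 BTU/hr


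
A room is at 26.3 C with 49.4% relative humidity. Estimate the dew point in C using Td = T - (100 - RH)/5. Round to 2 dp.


Td = 26.3 - (100-49.4)/5 = 16.18 C

16.18 C


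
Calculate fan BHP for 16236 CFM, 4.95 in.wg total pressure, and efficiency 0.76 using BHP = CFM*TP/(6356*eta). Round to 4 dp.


BHP = 16236 * 4.95 / (6356 * 0.76) = 16.6374 hp

16.6374 hp


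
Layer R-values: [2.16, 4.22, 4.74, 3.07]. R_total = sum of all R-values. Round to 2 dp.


R_total = 2.16 + 4.22 + 4.74 + 3.07 = 14.19

14.19


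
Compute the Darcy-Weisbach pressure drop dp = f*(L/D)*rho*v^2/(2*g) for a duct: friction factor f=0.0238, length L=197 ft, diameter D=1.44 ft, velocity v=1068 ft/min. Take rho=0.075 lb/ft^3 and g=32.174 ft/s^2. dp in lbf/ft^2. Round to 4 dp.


v_fps = 1068/60 = 17.8 ft/s
dp = 0.0238*(197/1.44)*0.075*17.8^2/(2*32.174) = 1.2024 lbf/ft^2

1.2024 lbf/ft^2


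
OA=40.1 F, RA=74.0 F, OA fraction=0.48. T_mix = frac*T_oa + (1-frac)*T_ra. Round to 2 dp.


T_mix = 0.48*40.1 + 0.52*74.0 = 57.73 F

57.73 F


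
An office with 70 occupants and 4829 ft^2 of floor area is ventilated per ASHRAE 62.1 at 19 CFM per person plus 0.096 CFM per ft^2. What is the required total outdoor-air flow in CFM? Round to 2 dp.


Total = 70*19 + 4829*0.096 = 1793.58 CFM

1793.58 CFM


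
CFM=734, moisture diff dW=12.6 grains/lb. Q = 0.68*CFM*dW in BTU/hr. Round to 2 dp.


Q = 0.68 * 734 * 12.6 = 6288.91 BTU/hr

6288.91 BTU/hr


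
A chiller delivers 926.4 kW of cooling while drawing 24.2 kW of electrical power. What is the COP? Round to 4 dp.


COP = 926.4 / 24.2 = 38.2810

38.2810


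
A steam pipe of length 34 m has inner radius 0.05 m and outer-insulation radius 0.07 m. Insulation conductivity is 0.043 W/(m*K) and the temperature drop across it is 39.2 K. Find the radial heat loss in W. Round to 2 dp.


Q = 2*pi*0.043*34*39.2/ln(0.07/0.05) = 1070.20 W

1070.20 W


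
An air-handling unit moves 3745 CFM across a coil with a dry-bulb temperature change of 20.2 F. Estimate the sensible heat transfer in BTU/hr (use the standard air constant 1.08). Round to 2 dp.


Q = 1.08 * 3745 * 20.2 = 81700.92 BTU/hr

81700.92 BTU/hr
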